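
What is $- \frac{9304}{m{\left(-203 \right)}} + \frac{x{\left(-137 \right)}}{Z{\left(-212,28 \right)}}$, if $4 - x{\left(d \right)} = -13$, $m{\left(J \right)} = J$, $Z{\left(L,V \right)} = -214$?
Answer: $\frac{1987605}{43442} \approx 45.753$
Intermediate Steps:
$x{\left(d \right)} = 17$ ($x{\left(d \right)} = 4 - -13 = 4 + 13 = 17$)
$- \frac{9304}{m{\left(-203 \right)}} + \frac{x{\left(-137 \right)}}{Z{\left(-212,28 \right)}} = - \frac{9304}{-203} + \frac{17}{-214} = \left(-9304\right) \left(- \frac{1}{203}\right) + 17 \left(- \frac{1}{214}\right) = \frac{9304}{203} - \frac{17}{214} = \frac{1987605}{43442}$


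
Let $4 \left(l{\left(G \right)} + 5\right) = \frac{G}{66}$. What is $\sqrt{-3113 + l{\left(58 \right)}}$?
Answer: $\frac{i \sqrt{13581051}}{66} \approx 55.837 i$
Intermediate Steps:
$l{\left(G \right)} = -5 + \frac{G}{264}$ ($l{\left(G \right)} = -5 + \frac{G \frac{1}{66}}{4} = -5 + \frac{\frac{1}{66} G}{4} = -5 + \frac{G}{264}$)
$\sqrt{-3113 + l{\left(58 \right)}} = \sqrt{-3113 + \left(-5 + \frac{1}{264} \cdot 58\right)} = \sqrt{-3113 + \left(-5 + \frac{29}{132}\right)} = \sqrt{-3113 - \frac{631}{132}} = \sqrt{- \frac{411547}{132}} = \frac{i \sqrt{13581051}}{66}$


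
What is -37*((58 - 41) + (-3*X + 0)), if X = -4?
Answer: -1073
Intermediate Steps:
-37*((58 - 41) + (-3*X + 0)) = -37*((58 - 41) + (-3*(-4) + 0)) = -37*(17 + (12 + 0)) = -37*(17 + 12) = -37*29 = -1073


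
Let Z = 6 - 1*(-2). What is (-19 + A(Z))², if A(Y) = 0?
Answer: 361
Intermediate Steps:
Z = 8 (Z = 6 + 2 = 8)
(-19 + A(Z))² = (-19 + 0)² = (-19)² = 361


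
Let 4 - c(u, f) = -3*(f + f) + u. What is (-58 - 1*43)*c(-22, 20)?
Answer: -14746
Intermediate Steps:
c(u, f) = 4 - u + 6*f (c(u, f) = 4 - (-3*(f + f) + u) = 4 - (-6*f + u) = 4 - (u - 6*f) = 4 + (-u + 6*f) = 4 - u + 6*f)
(-58 - 1*43)*c(-22, 20) = (-58 - 1*43)*(4 - 1*(-22) + 6*20) = (-58 - 43)*(4 + 22 + 120) = -101*146 = -14746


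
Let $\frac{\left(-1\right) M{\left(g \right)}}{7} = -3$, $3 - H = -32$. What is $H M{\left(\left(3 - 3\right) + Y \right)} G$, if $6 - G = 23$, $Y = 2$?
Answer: $-12495$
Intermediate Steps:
$H = 35$ ($H = 3 - -32 = 3 + 32 = 35$)
$M{\left(g \right)} = 21$ ($M{\left(g \right)} = \left(-7\right) \left(-3\right) = 21$)
$G = -17$ ($G = 6 - 23 = -17$)
$H M{\left(\left(3 - 3\right) + Y \right)} G = 35 \cdot 21 \left(-17\right) = 735 \left(-17\right) = -12495$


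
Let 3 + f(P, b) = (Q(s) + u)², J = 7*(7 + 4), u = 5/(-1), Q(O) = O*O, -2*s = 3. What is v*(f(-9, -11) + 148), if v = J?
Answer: 187957/16 ≈ 11747.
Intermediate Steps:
s = -3/2 (s = -½*3 = -3/2 ≈ -1.5000)
Q(O) = O²
u = -5 (u = 5*(-1) = -5)
J = 77 (J = 7*11 = 77)
v = 77
f(P, b) = 73/16 (f(P, b) = -3 + ((-3/2)² - 5)² = -3 + (9/4 - 5)² = -3 + (-11/4)² = -3 + 121/16 = 73/16)
v*(f(-9, -11) + 148) = 77*(73/16 + 148) = 77*(2441/16) = 187957/16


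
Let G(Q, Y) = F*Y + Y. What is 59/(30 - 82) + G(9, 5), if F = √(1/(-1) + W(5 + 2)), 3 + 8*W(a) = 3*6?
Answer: 201/52 + 5*√14/4 ≈ 8.5424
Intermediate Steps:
W(a) = 15/8 (W(a) = -3/8 + (3*6)/8 = -3/8 + (⅛)*18 = -3/8 + 9/4 = 15/8)
F = √14/4 (F = √(1/(-1) + 15/8) = √(-1 + 15/8) = √(7/8) = √14/4 ≈ 0.93541)
G(Q, Y) = Y + Y*√14/4 (G(Q, Y) = (√14/4)*Y + Y = Y*√14/4 + Y = Y + Y*√14/4)
59/(30 - 82) + G(9, 5) = 59/(30 - 82) + (¼)*5*(4 + √14) = 59/(-52) + (5 + 5*√14/4) = 59*(-1/52) + (5 + 5*√14/4) = -59/52 + (5 + 5*√14/4) = 201/52 + 5*√14/4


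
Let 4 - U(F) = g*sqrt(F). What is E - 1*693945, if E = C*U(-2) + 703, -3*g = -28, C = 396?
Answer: -691658 - 3696*I*sqrt(2) ≈ -6.9166e+5 - 5226.9*I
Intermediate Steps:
g = 28/3 (g = -1/3*(-28) = 28/3 ≈ 9.3333)
U(F) = 4 - 28*sqrt(F)/3
E = 2287 - 3696*I*sqrt(2) (E = 396*(4 - 28*I*sqrt(2)/3) + 703 = (1584 - 3696*I*sqrt(2)) + 703 = 2287 - 3696*I*sqrt(2) ≈ 2287.0 - 5226.9*I)
E - 1*693945 = (2287 - 3696*I*sqrt(2)) - 1*693945 = (2287 - 3696*I*sqrt(2)) - 693945 = -691658 - 3696*I*sqrt(2)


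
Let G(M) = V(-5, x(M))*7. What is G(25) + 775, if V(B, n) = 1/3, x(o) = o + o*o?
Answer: 2332/3 ≈ 777.33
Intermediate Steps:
x(o) = o + o²
V(B, n) = ⅓
G(M) = 7/3 (G(M) = (⅓)*7 = 7/3)
G(25) + 775 = 7/3 + 775 = 2332/3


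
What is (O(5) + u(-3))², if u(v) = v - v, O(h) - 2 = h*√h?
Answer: 129 + 20*√5 ≈ 173.72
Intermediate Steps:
O(h) = 2 + h^(3/2) (O(h) = 2 + h*√h = 2 + h^(3/2))
u(v) = 0
(O(5) + u(-3))² = ((2 + 5^(3/2)) + 0)² = ((2 + 5*√5) + 0)² = (2 + 5*√5)²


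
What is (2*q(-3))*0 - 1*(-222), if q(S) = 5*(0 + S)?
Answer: 222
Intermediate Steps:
q(S) = 5*S
(2*q(-3))*0 - 1*(-222) = (2*(5*(-3)))*0 - 1*(-222) = (2*(-15))*0 + 222 = -30*0 + 222 = 0 + 222 = 222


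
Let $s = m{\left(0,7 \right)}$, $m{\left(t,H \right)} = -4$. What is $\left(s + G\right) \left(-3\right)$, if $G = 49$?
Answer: $-135$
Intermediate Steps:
$s = -4$
$\left(s + G\right) \left(-3\right) = \left(-4 + 49\right) \left(-3\right) = 45 \left(-3\right) = -135$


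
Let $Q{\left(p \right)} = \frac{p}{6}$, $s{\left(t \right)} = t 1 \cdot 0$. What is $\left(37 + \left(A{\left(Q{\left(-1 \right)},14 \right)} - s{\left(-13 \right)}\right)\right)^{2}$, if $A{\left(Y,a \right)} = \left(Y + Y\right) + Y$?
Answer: $\frac{5329}{4} \approx 1332.3$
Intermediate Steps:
$s{\left(t \right)} = 0$ ($s{\left(t \right)} = t 0 = 0$)
$Q{\left(p \right)} = \frac{p}{6}$ ($Q{\left(p \right)} = p \frac{1}{6} = \frac{p}{6}$)
$A{\left(Y,a \right)} = 3 Y$ ($A{\left(Y,a \right)} = 2 Y + Y = 3 Y$)
$\left(37 + \left(A{\left(Q{\left(-1 \right)},14 \right)} - s{\left(-13 \right)}\right)\right)^{2} = \left(37 + \left(3 \cdot \frac{1}{6} \left(-1\right) - 0\right)\right)^{2} = \left(37 + \left(3 \left(- \frac{1}{6}\right) + 0\right)\right)^{2} = \left(37 + \left(- \frac{1}{2} + 0\right)\right)^{2} = \left(37 - \frac{1}{2}\right)^{2} = \left(\frac{73}{2}\right)^{2} = \frac{5329}{4}$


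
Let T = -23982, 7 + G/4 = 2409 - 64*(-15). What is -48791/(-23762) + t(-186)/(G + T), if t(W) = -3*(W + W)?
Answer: 243723001/125154454 ≈ 1.9474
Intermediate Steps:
G = 13448 (G = -28 + 4*(2409 - 64*(-15)) = -28 + 4*(2409 + 960) = -28 + 4*3369 = -28 + 13476 = 13448)
t(W) = -6*W
-48791/(-23762) + t(-186)/(G + T) = -48791/(-23762) + (-6*(-186))/(13448 - 23982) = -48791*(-1/23762) + 1116/(-10534) = 48791/23762 + 1116*(-1/10534) = 48791/23762 - 558/5267 = 243723001/125154454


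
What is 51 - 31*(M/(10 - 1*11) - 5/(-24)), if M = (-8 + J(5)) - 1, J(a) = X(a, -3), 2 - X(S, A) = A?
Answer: -1907/24 ≈ -79.458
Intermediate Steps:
X(S, A) = 2 - A
J(a) = 5 (J(a) = 2 - 1*(-3) = 2 + 3 = 5)
M = -4 (M = (-8 + 5) - 1 = -3 - 1 = -4)
51 - 31*(M/(10 - 1*11) - 5/(-24)) = 51 - 31*(-4/(10 - 1*11) - 5/(-24)) = 51 - 31*(-4/(10 - 11) - 5*(-1/24)) = 51 - 31*(-4/(-1) + 5/24) = 51 - 31*(-4*(-1) + 5/24) = 51 - 31*(4 + 5/24) = 51 - 31*101/24 = 51 - 3131/24 = -1907/24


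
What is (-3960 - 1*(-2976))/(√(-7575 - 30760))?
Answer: 24*I*√38335/935 ≈ 5.0257*I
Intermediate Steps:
(-3960 - 1*(-2976))/(√(-7575 - 30760)) = (-3960 + 2976)/(√(-38335)) = -984*(-I*√38335/38335) = -(-24)*I*√38335/935 = 24*I*√38335/935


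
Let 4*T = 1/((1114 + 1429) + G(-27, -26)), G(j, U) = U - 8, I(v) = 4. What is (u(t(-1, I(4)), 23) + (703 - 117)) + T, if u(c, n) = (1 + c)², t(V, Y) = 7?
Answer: 6523401/10036 ≈ 650.00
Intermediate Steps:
G(j, U) = -8 + U
T = 1/10036 (T = 1/(4*((1114 + 1429) + (-8 - 26))) = 1/(4*(2543 - 34)) = (¼)/2509 = (¼)*(1/2509) = 1/10036 ≈ 9.9641e-5)
(u(t(-1, I(4)), 23) + (703 - 117)) + T = ((1 + 7)² + (703 - 117)) + 1/10036 = (8² + 586) + 1/10036 = (64 + 586) + 1/10036 = 650 + 1/10036 = 6523401/10036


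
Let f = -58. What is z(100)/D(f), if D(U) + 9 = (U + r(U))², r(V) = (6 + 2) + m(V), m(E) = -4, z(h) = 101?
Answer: 101/2907 ≈ 0.034744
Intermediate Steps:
r(V) = 4 (r(V) = (6 + 2) - 4 = 8 - 4 = 4)
D(U) = -9 + (4 + U)² (D(U) = -9 + (U + 4)² = -9 + (4 + U)²)
z(100)/D(f) = 101/(-9 + (4 - 58)²) = 101/(-9 + (-54)²) = 101/(-9 + 2916) = 101/2907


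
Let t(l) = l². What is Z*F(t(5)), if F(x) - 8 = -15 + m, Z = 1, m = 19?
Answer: 12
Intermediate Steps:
F(x) = 12 (F(x) = 8 + (-15 + 19) = 8 + 4 = 12)
Z*F(t(5)) = 1*12 = 12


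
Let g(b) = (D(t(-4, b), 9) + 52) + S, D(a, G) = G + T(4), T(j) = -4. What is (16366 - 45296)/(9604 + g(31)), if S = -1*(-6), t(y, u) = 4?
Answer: -28930/9667 ≈ -2.9927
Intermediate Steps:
D(a, G) = -4 + G (D(a, G) = G - 4 = -4 + G)
S = 6
g(b) = 63 (g(b) = ((-4 + 9) + 52) + 6 = (5 + 52) + 6 = 57 + 6 = 63)
(16366 - 45296)/(9604 + g(31)) = (16366 - 45296)/(9604 + 63) = -28930/9667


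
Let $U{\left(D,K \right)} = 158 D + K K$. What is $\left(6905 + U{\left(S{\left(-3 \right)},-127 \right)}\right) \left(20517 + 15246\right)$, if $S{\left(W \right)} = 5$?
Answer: $852017712$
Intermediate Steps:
$U{\left(D,K \right)} = K^{2} + 158 D$ ($U{\left(D,K \right)} = 158 D + K^{2} = K^{2} + 158 D$)
$\left(6905 + U{\left(S{\left(-3 \right)},-127 \right)}\right) \left(20517 + 15246\right) = \left(6905 + \left(\left(-127\right)^{2} + 158 \cdot 5\right)\right) \left(20517 + 15246\right) = \left(6905 + \left(16129 + 790\right)\right) 35763 = \left(6905 + 16919\right) 35763 = 23824 \cdot 35763 = 852017712$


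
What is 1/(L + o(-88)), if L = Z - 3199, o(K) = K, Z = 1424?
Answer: -1/1863 ≈ -0.00053677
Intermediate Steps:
L = -1775 (L = 1424 - 3199 = -1775)
1/(L + o(-88)) = 1/(-1775 - 88) = 1/(-1863) = -1/1863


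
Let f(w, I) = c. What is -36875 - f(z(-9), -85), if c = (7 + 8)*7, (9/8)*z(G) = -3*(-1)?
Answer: -36980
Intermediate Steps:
z(G) = 8/3 (z(G) = 8*(-3*(-1))/9 = (8/9)*3 = 8/3)
c = 105 (c = 15*7 = 105)
f(w, I) = 105
-36875 - f(z(-9), -85) = -36875 - 1*105 = -36875 - 105 = -36980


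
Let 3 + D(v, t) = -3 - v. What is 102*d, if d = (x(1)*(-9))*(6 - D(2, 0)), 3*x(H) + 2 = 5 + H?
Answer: -17136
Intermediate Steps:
x(H) = 1 + H/3 (x(H) = -⅔ + (5 + H)/3 = -⅔ + (5/3 + H/3) = 1 + H/3)
D(v, t) = -6 - v (D(v, t) = -3 + (-3 - v) = -6 - v)
d = -168 (d = ((1 + (⅓)*1)*(-9))*(6 - (-6 - 1*2)) = ((1 + ⅓)*(-9))*(6 - (-6 - 2)) = ((4/3)*(-9))*(6 - 1*(-8)) = -12*(6 + 8) = -12*14 = -168)
102*d = 102*(-168) = -17136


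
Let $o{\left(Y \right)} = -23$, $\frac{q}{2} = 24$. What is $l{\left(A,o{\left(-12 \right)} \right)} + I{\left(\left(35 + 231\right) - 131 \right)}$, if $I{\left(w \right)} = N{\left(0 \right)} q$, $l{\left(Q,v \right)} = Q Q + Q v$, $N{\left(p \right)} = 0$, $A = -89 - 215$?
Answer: $99408$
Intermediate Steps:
$q = 48$ ($q = 2 \cdot 24 = 48$)
$A = -304$
$l{\left(Q,v \right)} = Q^{2} + Q v$
$I{\left(w \right)} = 0$ ($I{\left(w \right)} = 0 \cdot 48 = 0$)
$l{\left(A,o{\left(-12 \right)} \right)} + I{\left(\left(35 + 231\right) - 131 \right)} = - 304 \left(-304 - 23\right) + 0 = \left(-304\right) \left(-327\right) + 0 = 99408 + 0 = 99408$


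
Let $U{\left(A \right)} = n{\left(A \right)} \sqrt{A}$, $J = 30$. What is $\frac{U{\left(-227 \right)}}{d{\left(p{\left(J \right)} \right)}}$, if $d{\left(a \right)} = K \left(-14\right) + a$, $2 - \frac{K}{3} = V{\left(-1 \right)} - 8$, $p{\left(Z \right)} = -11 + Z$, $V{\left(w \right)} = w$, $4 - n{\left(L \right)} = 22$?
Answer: $\frac{18 i \sqrt{227}}{443} \approx 0.61218 i$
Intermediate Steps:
$n{\left(L \right)} = -18$ ($n{\left(L \right)} = 4 - 22 = -18$)
$U{\left(A \right)} = - 18 \sqrt{A}$
$K = 33$ ($K = 6 - 3 \left(-1 - 8\right) = 6 - -27 = 6 + 27 = 33$)
$d{\left(a \right)} = -462 + a$ ($d{\left(a \right)} = 33 \left(-14\right) + a = -462 + a$)
$\frac{U{\left(-227 \right)}}{d{\left(p{\left(J \right)} \right)}} = \frac{\left(-18\right) \sqrt{-227}}{-462 + \left(-11 + 30\right)} = \frac{\left(-18\right) i \sqrt{227}}{-462 + 19} = \frac{\left(-18\right) i \sqrt{227}}{-443} = - 18 i \sqrt{227} \left(- \frac{1}{443}\right) = \frac{18 i \sqrt{227}}{443}$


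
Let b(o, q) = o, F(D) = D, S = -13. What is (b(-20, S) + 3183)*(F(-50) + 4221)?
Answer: 13192873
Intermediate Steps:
(b(-20, S) + 3183)*(F(-50) + 4221) = (-20 + 3183)*(-50 + 4221) = 3163*4171 = 13192873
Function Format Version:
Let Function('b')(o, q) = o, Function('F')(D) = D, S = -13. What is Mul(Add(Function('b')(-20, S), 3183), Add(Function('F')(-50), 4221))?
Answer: 13192873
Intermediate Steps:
Mul(Add(Function('b')(-20, S), 3183), Add(Function('F')(-50), 4221)) = Mul(Add(-20, 3183), Add(-50, 4221)) = Mul(3163, 4171) = 13192873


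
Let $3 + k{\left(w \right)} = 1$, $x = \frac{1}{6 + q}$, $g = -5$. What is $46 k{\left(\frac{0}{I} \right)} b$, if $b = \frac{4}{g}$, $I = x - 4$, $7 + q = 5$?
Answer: $\frac{368}{5} \approx 73.6$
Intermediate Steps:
$q = -2$ ($q = -7 + 5 = -2$)
$x = \frac{1}{4}$ ($x = \frac{1}{6 - 2} = \frac{1}{4} \approx 0.25$)
$I = - \frac{15}{4}$ ($I = \frac{1}{4} - 4 = - \frac{15}{4} \approx -3.75$)
$k{\left(w \right)} = -2$ ($k{\left(w \right)} = -3 + 1 = -2$)
$b = - \frac{4}{5}$ ($b = \frac{4}{-5} = 4 \left(- \frac{1}{5}\right) = - \frac{4}{5} \approx -0.8$)
$46 k{\left(\frac{0}{I} \right)} b = 46 \left(\left(-2\right) \left(- \frac{4}{5}\right)\right) = 46 \cdot \frac{8}{5} = \frac{368}{5}$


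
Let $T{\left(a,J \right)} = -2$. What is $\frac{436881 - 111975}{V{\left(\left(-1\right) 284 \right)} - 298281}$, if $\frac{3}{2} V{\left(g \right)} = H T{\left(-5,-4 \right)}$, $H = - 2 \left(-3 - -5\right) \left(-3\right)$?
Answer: $- \frac{324906}{298297} \approx -1.0892$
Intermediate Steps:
$H = 12$ ($H = - 2 \left(-3 + 5\right) \left(-3\right) = \left(-2\right) 2 \left(-3\right) = \left(-4\right) \left(-3\right) = 12$)
$V{\left(g \right)} = -16$ ($V{\left(g \right)} = \frac{2 \cdot 12 \left(-2\right)}{3} = \frac{2}{3} \left(-24\right) = -16$)
$\frac{436881 - 111975}{V{\left(\left(-1\right) 284 \right)} - 298281} = \frac{436881 - 111975}{-16 - 298281} = \frac{324906}{-298297} = 324906 \left(- \frac{1}{298297}\right) = - \frac{324906}{298297}$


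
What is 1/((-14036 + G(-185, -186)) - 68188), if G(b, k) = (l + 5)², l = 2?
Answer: -1/82175 ≈ -1.2169e-5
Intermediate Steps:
G(b, k) = 49 (G(b, k) = (2 + 5)² = 7² = 49)
1/((-14036 + G(-185, -186)) - 68188) = 1/((-14036 + 49) - 68188) = 1/(-13987 - 68188) = 1/(-82175) = -1/82175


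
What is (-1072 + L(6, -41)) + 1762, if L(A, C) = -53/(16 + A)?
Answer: 15127/22 ≈ 687.59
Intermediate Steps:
(-1072 + L(6, -41)) + 1762 = (-1072 - 53/(16 + 6)) + 1762 = (-1072 - 53/22) + 1762 = -23637/22 + 1762 = 15127/22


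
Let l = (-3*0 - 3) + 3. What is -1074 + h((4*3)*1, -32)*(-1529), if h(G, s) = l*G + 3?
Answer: -5661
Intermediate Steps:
l = 0 (l = (0 - 3) + 3 = -3 + 3 = 0)
h(G, s) = 3 (h(G, s) = 0*G + 3 = 0 + 3 = 3)
-1074 + h((4*3)*1, -32)*(-1529) = -1074 + 3*(-1529) = -1074 - 4587 = -5661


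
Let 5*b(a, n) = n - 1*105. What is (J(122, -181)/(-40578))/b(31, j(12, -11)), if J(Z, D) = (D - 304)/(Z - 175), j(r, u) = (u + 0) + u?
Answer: 2425/273130518 ≈ 8.8785e-6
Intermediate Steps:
j(r, u) = 2*u (j(r, u) = u + u = 2*u)
J(Z, D) = (-304 + D)/(-175 + Z)
b(a, n) = -21 + n/5 (b(a, n) = (n - 1*105)/5 = (n - 105)/5 = (-105 + n)/5 = -21 + n/5)
(J(122, -181)/(-40578))/b(31, j(12, -11)) = (((-304 - 181)/(-175 + 122))/(-40578))/(-21 + (2*(-11))/5) = ((-485/(-53))*(-1/40578))/(-21 + (⅕)*(-22)) = (-1/53*(-485)*(-1/40578))/(-21 - 22/5) = ((485/53)*(-1/40578))/(-127/5) = -485/2150634*(-5/127) = 2425/273130518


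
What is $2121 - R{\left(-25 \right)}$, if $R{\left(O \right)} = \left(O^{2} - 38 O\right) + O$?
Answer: $571$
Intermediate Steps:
$R{\left(O \right)} = O^{2} - 37 O$
$2121 - R{\left(-25 \right)} = 2121 - - 25 \left(-37 - 25\right) = 2121 - \left(-25\right) \left(-62\right) = 2121 - 1550 = 571$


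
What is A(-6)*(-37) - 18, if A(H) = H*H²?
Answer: 7974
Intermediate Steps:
A(H) = H³
A(-6)*(-37) - 18 = (-6)³*(-37) - 18 = -216*(-37) - 18 = 7992 - 18 = 7974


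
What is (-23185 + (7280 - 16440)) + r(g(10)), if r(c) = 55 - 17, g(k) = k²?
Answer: -32307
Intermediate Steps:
r(c) = 38
(-23185 + (7280 - 16440)) + r(g(10)) = (-23185 + (7280 - 16440)) + 38 = (-23185 - 9160) + 38 = -32345 + 38 = -32307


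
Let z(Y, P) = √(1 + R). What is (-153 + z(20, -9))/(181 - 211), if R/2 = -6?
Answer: 51/10 - I*√11/30 ≈ 5.1 - 0.11055*I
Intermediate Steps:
R = -12 (R = 2*(-6) = -12)
z(Y, P) = I*√11 (z(Y, P) = √(1 - 12) = √(-11) = I*√11)
(-153 + z(20, -9))/(181 - 211) = (-153 + I*√11)/(181 - 211) = (-153 + I*√11)/(-30) = (-153 + I*√11)*(-1/30) = 51/10 - I*√11/30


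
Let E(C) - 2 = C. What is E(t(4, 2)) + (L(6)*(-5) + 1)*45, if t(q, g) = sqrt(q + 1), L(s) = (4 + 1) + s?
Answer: -2428 + sqrt(5) ≈ -2425.8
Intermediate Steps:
L(s) = 5 + s
t(q, g) = sqrt(1 + q)
E(C) = 2 + C
E(t(4, 2)) + (L(6)*(-5) + 1)*45 = (2 + sqrt(1 + 4)) + ((5 + 6)*(-5) + 1)*45 = (2 + sqrt(5)) + (11*(-5) + 1)*45 = (2 + sqrt(5)) + (-55 + 1)*45 = (2 + sqrt(5)) - 54*45 = (2 + sqrt(5)) - 2430 = -2428 + sqrt(5)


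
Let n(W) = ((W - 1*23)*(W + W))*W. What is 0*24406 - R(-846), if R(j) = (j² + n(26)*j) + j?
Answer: 2716506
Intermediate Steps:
n(W) = 2*W²*(-23 + W) (n(W) = ((W - 23)*(2*W))*W = ((-23 + W)*(2*W))*W = (2*W*(-23 + W))*W = 2*W²*(-23 + W))
R(j) = j² + 4057*j (R(j) = (j² + (2*26²*(-23 + 26))*j) + j = (j² + (2*676*3)*j) + j = (j² + 4056*j) + j = j² + 4057*j)
0*24406 - R(-846) = 0*24406 - (-846)*(4057 - 846) = 0 - (-846)*3211 = 0 - 1*(-2716506) = 0 + 2716506 = 2716506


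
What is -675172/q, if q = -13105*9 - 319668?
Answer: 675172/437613 ≈ 1.5429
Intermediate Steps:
q = -437613 (q = -117945 - 319668 = -437613)
-675172/q = -675172/(-437613) = -675172*(-1/437613) = 675172/437613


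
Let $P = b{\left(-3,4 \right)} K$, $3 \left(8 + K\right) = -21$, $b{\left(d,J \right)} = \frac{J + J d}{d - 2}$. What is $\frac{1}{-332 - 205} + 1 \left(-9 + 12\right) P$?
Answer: $- \frac{38665}{537} \approx -72.002$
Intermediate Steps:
$b{\left(d,J \right)} = \frac{J + J d}{-2 + d}$
$K = -15$ ($K = -8 + \frac{1}{3} \left(-21\right) = -8 - 7 = -15$)
$P = -24$ ($P = \frac{4 \left(1 - 3\right)}{-2 - 3} \left(-15\right) = 4 \frac{1}{-5} \left(-2\right) \left(-15\right) = 4 \left(- \frac{1}{5}\right) \left(-2\right) \left(-15\right) = \frac{8}{5} \left(-15\right) = -24$)
$\frac{1}{-332 - 205} + 1 \left(-9 + 12\right) P = \frac{1}{-332 - 205} + 1 \left(-9 + 12\right) \left(-24\right) = \frac{1}{-537} + 1 \cdot 3 \left(-24\right) = - \frac{1}{537} + 3 \left(-24\right) = - \frac{1}{537} - 72 = - \frac{38665}{537}$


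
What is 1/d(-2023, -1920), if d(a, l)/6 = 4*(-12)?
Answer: -1/288 ≈ -0.0034722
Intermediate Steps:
d(a, l) = -288 (d(a, l) = 6*(4*(-12)) = 6*(-48) = -288)
1/d(-2023, -1920) = 1/(-288) = -1/288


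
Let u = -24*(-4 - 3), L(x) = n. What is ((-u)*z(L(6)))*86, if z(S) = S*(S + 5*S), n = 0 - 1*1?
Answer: -86688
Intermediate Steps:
n = -1 (n = 0 - 1 = -1)
L(x) = -1
z(S) = 6*S² (z(S) = S*(6*S) = 6*S²)
u = 168 (u = -24*(-7) = -4*(-42) = 168)
((-u)*z(L(6)))*86 = ((-1*168)*(6*(-1)²))*86 = -1008*86 = -86688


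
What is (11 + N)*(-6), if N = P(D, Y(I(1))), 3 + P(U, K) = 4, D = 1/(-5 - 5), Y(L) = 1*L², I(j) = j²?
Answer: -72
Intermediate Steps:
Y(L) = L²
D = -⅒ (D = 1/(-10) = -⅒ ≈ -0.10000)
P(U, K) = 1 (P(U, K) = -3 + 4 = 1)
N = 1
(11 + N)*(-6) = (11 + 1)*(-6) = 12*(-6) = -72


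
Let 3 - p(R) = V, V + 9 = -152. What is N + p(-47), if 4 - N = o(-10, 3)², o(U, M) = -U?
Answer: 68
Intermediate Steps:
V = -161 (V = -9 - 152 = -161)
p(R) = 164 (p(R) = 3 - 1*(-161) = 3 + 161 = 164)
N = -96 (N = 4 - (-1*(-10))² = 4 - 1*10² = 4 - 1*100 = 4 - 100 = -96)
N + p(-47) = -96 + 164 = 68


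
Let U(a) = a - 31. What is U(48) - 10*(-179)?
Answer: 1807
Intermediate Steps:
U(a) = -31 + a
U(48) - 10*(-179) = (-31 + 48) - 10*(-179) = 17 - 1*(-1790) = 17 + 1790 = 1807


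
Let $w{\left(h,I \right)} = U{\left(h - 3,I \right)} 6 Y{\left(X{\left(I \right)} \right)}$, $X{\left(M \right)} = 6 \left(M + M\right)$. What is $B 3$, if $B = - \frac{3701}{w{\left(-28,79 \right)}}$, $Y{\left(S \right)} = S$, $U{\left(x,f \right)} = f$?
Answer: $- \frac{3701}{149784} \approx -0.024709$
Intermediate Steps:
$X{\left(M \right)} = 12 M$ ($X{\left(M \right)} = 6 \cdot 2 M = 12 M$)
$w{\left(h,I \right)} = 72 I^{2}$ ($w{\left(h,I \right)} = I 6 \cdot 12 I = 6 I 12 I = 72 I^{2}$)
$B = - \frac{3701}{449352}$ ($B = - \frac{3701}{72 \cdot 79^{2}} = - \frac{3701}{72 \cdot 6241} = - \frac{3701}{449352} \approx -0.0082363$)
$B 3 = \left(- \frac{3701}{449352}\right) 3 = - \frac{3701}{149784}$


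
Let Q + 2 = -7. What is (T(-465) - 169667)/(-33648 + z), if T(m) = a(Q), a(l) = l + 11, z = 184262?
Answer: -169665/150614 ≈ -1.1265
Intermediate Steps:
Q = -9 (Q = -2 - 7 = -9)
a(l) = 11 + l
T(m) = 2 (T(m) = 11 - 9 = 2)
(T(-465) - 169667)/(-33648 + z) = (2 - 169667)/(-33648 + 184262) = -169665/150614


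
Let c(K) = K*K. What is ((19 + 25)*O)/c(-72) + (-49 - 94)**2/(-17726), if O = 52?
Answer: -2045329/2871612 ≈ -0.71226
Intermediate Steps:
c(K) = K**2
((19 + 25)*O)/c(-72) + (-49 - 94)**2/(-17726) = ((19 + 25)*52)/((-72)**2) + (-49 - 94)**2/(-17726) = (44*52)/5184 + (-143)**2*(-1/17726) = 2288*(1/5184) + 20449*(-1/17726) = 143/324 - 20449/17726 = -2045329/2871612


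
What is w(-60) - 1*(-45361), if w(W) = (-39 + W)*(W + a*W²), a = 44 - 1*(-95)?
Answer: -49488299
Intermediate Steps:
a = 139 (a = 44 + 95 = 139)
w(W) = (-39 + W)*(W + 139*W²)
w(-60) - 1*(-45361) = -60*(-39 - 5420*(-60) + 139*(-60)²) - 1*(-45361) = -60*(-39 + 325200 + 139*3600) + 45361 = -60*(-39 + 325200 + 500400) + 45361 = -60*825561 + 45361 = -49533660 + 45361 = -49488299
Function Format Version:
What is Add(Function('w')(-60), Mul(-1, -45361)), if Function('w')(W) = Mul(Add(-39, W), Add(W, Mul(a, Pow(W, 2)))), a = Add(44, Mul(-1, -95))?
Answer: -49488299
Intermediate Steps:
a = 139 (a = Add(44, 95) = 139)
Function('w')(W) = Mul(Add(-39, W), Add(W, Mul(139, Pow(W, 2))))
Add(Function('w')(-60), Mul(-1, -45361)) = Add(Mul(-60, Add(-39, Mul(-5420, -60), Mul(139, Pow(-60, 2)))), Mul(-1, -45361)) = Add(Mul(-60, Add(-39, 325200, Mul(139, 3600))), 45361) = Add(Mul(-60, Add(-39, 325200, 500400)), 45361) = Add(Mul(-60, 825561), 45361) = Add(-49533660, 45361) = -49488299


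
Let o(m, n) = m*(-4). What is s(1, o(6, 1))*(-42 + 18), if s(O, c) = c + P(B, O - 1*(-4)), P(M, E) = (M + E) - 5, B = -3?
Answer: 648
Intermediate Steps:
P(M, E) = -5 + E + M (P(M, E) = (E + M) - 5 = -5 + E + M)
o(m, n) = -4*m
s(O, c) = -4 + O + c (s(O, c) = c + (-5 + (O - 1*(-4)) - 3) = c + (-5 + (O + 4) - 3) = c + (-5 + (4 + O) - 3) = c + (-4 + O) = -4 + O + c)
s(1, o(6, 1))*(-42 + 18) = (-4 + 1 - 4*6)*(-42 + 18) = (-4 + 1 - 24)*(-24) = -27*(-24) = 648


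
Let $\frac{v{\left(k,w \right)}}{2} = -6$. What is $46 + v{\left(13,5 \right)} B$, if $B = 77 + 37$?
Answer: $-1322$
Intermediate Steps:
$B = 114$
$v{\left(k,w \right)} = -12$ ($v{\left(k,w \right)} = 2 \left(-6\right) = -12$)
$46 + v{\left(13,5 \right)} B = 46 - 1368 = -1322$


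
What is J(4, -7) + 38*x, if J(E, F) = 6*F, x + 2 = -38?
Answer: -1562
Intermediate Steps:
x = -40 (x = -2 - 38 = -40)
J(4, -7) + 38*x = 6*(-7) + 38*(-40) = -42 - 1520 = -1562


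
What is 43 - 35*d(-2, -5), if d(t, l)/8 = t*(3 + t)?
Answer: 603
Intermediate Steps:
d(t, l) = 8*t*(3 + t) (d(t, l) = 8*(t*(3 + t)) = 8*t*(3 + t))
43 - 35*d(-2, -5) = 43 - 280*(-2)*(3 - 2) = 43 - 280*(-2) = 43 - 35*(-16) = 43 + 560 = 603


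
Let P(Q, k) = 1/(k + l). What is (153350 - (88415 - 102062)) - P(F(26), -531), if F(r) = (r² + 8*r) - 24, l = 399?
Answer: 22043605/132 ≈ 1.6700e+5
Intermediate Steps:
F(r) = -24 + r² + 8*r
P(Q, k) = 1/(399 + k) (P(Q, k) = 1/(k + 399) = 1/(399 + k))
(153350 - (88415 - 102062)) - P(F(26), -531) = (153350 - (88415 - 102062)) - 1/(399 - 531) = (153350 - 1*(-13647)) - 1/(-132) = (153350 + 13647) - 1*(-1/132) = 166997 + 1/132 = 22043605/132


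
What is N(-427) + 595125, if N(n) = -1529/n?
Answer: 254119904/427 ≈ 5.9513e+5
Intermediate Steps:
N(-427) + 595125 = -1529/(-427) + 595125 = -1529*(-1/427) + 595125 = 1529/427 + 595125 = 254119904/427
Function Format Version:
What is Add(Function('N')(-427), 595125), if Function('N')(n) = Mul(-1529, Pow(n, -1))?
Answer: Rational(254119904, 427) ≈ 5.9513e+5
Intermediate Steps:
Add(Function('N')(-427), 595125) = Add(Mul(-1529, Pow(-427, -1)), 595125) = Add(Mul(-1529, Rational(-1, 427)), 595125) = Add(Rational(1529, 427), 595125) = Rational(254119904, 427)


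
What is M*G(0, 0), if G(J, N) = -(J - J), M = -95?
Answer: 0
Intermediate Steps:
G(J, N) = 0 (G(J, N) = -1*0 = 0)
M*G(0, 0) = -95*0 = 0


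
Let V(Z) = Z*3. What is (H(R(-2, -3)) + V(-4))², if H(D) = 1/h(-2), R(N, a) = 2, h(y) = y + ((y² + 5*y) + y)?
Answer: 14641/100 ≈ 146.41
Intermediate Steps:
h(y) = y² + 7*y (h(y) = y + (y² + 6*y) = y² + 7*y)
V(Z) = 3*Z
H(D) = -⅒ (H(D) = 1/(-2*(7 - 2)) = 1/(-2*5) = 1/(-10) = -⅒)
(H(R(-2, -3)) + V(-4))² = (-⅒ + 3*(-4))² = (-⅒ - 12)² = (-121/10)² = 14641/100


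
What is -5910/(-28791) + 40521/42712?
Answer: 473022677/409907064 ≈ 1.1540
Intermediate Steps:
-5910/(-28791) + 40521/42712 = -5910*(-1/28791) + 40521*(1/42712) = 1970/9597 + 40521/42712 = 473022677/409907064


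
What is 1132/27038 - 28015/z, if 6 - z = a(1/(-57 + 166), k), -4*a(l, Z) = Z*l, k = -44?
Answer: -41281727627/8692717 ≈ -4749.0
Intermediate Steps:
a(l, Z) = -Z*l/4
z = 643/109 (z = 6 - (-1)*(-44)/(4*(-57 + 166)) = 6 - (-1)*(-44)/(4*109) = 6 - 1*11/109 = 6 - 11/109 = 643/109 ≈ 5.8991)
1132/27038 - 28015/z = 1132/27038 - 28015/643/109 = 1132*(1/27038) - 28015*109/643 = 566/13519 - 3053635/643 = -41281727627/8692717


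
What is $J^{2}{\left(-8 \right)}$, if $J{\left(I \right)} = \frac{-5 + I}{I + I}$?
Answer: $\frac{169}{256} \approx 0.66016$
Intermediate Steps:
$J{\left(I \right)} = \frac{-5 + I}{2 I}$
$J^{2}{\left(-8 \right)} = \left(\frac{-5 - 8}{2 \left(-8\right)}\right)^{2} = \left(\frac{1}{2} \left(- \frac{1}{8}\right) \left(-13\right)\right)^{2} = \left(\frac{13}{16}\right)^{2} = \frac{169}{256}$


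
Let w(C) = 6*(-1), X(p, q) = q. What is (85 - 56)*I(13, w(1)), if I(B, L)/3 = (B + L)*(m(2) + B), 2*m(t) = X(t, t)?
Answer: 8526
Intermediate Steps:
m(t) = t/2
w(C) = -6
I(B, L) = 3*(1 + B)*(B + L) (I(B, L) = 3*((B + L)*((1/2)*2 + B)) = 3*((B + L)*(1 + B)) = 3*((1 + B)*(B + L)) = 3*(1 + B)*(B + L))
(85 - 56)*I(13, w(1)) = (85 - 56)*(3*13 + 3*(-6) + 3*13**2 + 3*13*(-6)) = 29*(39 - 18 + 3*169 - 234) = 29*(39 - 18 + 507 - 234) = 29*294 = 8526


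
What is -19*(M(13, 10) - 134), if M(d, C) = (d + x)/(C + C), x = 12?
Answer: 10089/4 ≈ 2522.3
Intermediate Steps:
M(d, C) = (12 + d)/(2*C) (M(d, C) = (d + 12)/(C + C) = (12 + d)/((2*C)) = (12 + d)*(1/(2*C)) = (12 + d)/(2*C))
-19*(M(13, 10) - 134) = -19*((½)*(12 + 13)/10 - 134) = -19*((½)*(⅒)*25 - 134) = -19*(5/4 - 134) = -19*(-531/4) = 10089/4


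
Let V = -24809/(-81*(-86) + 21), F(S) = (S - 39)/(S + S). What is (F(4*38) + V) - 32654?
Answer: -69365415797/2124048 ≈ -32657.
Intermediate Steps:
F(S) = (-39 + S)/(2*S) (F(S) = (-39 + S)/((2*S)) = (-39 + S)*(1/(2*S)) = (-39 + S)/(2*S))
V = -24809/6987 (V = -24809/(6966 + 21) = -24809/6987 ≈ -3.5507)
(F(4*38) + V) - 32654 = ((-39 + 4*38)/(2*((4*38))) - 24809/6987) - 32654 = ((½)*(-39 + 152)/152 - 24809/6987) - 32654 = ((½)*(1/152)*113 - 24809/6987) - 32654 = (113/304 - 24809/6987) - 32654 = -6752405/2124048 - 32654 = -69365415797/2124048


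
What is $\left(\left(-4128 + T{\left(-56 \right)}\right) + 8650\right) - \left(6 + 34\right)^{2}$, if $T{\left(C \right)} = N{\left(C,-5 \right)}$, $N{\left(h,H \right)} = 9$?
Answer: $2931$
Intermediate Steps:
$T{\left(C \right)} = 9$
$\left(\left(-4128 + T{\left(-56 \right)}\right) + 8650\right) - \left(6 + 34\right)^{2} = \left(\left(-4128 + 9\right) + 8650\right) - \left(6 + 34\right)^{2} = \left(-4119 + 8650\right) - 40^{2} = 4531 - 1600 = 2931$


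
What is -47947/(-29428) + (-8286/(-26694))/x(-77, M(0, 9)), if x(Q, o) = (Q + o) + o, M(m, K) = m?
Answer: 334381787/205739556 ≈ 1.6253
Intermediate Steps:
x(Q, o) = Q + 2*o
-47947/(-29428) + (-8286/(-26694))/x(-77, M(0, 9)) = -47947/(-29428) + (-8286/(-26694))/(-77 + 2*0) = -47947*(-1/29428) + (-8286*(-1/26694))/(-77 + 0) = 47947/29428 + (1381/4449)/(-77) = 47947/29428 + (1381/4449)*(-1/77) = 47947/29428 - 1381/342573 = 334381787/205739556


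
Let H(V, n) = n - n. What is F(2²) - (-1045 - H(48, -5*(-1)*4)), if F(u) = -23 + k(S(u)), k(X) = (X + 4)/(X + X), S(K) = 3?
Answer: 6139/6 ≈ 1023.2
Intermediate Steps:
k(X) = (4 + X)/(2*X) (k(X) = (4 + X)/((2*X)) = (4 + X)*(1/(2*X)) = (4 + X)/(2*X))
H(V, n) = 0
F(u) = -131/6 (F(u) = -23 + (½)*(4 + 3)/3 = -23 + (½)*(⅓)*7 = -23 + 7/6 = -131/6)
F(2²) - (-1045 - H(48, -5*(-1)*4)) = -131/6 - (-1045 - 1*0) = -131/6 - (-1045 + 0) = -131/6 - 1*(-1045) = -131/6 + 1045 = 6139/6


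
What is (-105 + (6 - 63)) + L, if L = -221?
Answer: -383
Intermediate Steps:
(-105 + (6 - 63)) + L = (-105 + (6 - 63)) - 221 = (-105 - 57) - 221 = -162 - 221 = -383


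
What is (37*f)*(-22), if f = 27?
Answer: -21978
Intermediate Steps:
(37*f)*(-22) = (37*27)*(-22) = 999*(-22) = -21978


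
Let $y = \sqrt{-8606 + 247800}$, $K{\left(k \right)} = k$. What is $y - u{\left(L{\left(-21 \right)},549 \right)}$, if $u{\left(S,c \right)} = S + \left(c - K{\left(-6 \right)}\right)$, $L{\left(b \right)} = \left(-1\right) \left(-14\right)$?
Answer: $-569 + \sqrt{239194} \approx -79.925$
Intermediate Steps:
$L{\left(b \right)} = 14$
$y = \sqrt{239194} \approx 489.07$
$u{\left(S,c \right)} = 6 + S + c$ ($u{\left(S,c \right)} = S + \left(c - -6\right) = S + \left(c + 6\right) = S + \left(6 + c\right) = 6 + S + c$)
$y - u{\left(L{\left(-21 \right)},549 \right)} = \sqrt{239194} - \left(6 + 14 + 549\right) = \sqrt{239194} - 569 = -569 + \sqrt{239194}$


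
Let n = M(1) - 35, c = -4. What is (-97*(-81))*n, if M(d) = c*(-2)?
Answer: -212139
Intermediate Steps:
M(d) = 8 (M(d) = -4*(-2) = 8)
n = -27 (n = 8 - 35 = -27)
(-97*(-81))*n = -97*(-81)*(-27) = 7857*(-27) = -212139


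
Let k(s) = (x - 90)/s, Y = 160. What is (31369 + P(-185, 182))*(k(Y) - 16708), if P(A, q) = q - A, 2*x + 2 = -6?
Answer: -5302637329/10 ≈ -5.3026e+8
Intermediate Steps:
x = -4 (x = -1 + (½)*(-6) = -1 - 3 = -4)
k(s) = -94/s (k(s) = (-4 - 90)/s = -94/s)
(31369 + P(-185, 182))*(k(Y) - 16708) = (31369 + (182 - 1*(-185)))*(-94/160 - 16708) = (31369 + (182 + 185))*(-94*1/160 - 16708) = (31369 + 367)*(-47/80 - 16708) = 31736*(-1336687/80) = -5302637329/10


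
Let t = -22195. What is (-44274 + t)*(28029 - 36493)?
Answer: 562593616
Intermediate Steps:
(-44274 + t)*(28029 - 36493) = (-44274 - 22195)*(28029 - 36493) = -66469*(-8464) = 562593616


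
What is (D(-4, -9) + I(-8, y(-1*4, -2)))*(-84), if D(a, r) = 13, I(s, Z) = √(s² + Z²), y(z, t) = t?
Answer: -1092 - 168*√17 ≈ -1784.7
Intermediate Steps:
I(s, Z) = √(Z² + s²)
(D(-4, -9) + I(-8, y(-1*4, -2)))*(-84) = (13 + √((-2)² + (-8)²))*(-84) = (13 + √(4 + 64))*(-84) = (13 + √68)*(-84) = (13 + 2*√17)*(-84) = -1092 - 168*√17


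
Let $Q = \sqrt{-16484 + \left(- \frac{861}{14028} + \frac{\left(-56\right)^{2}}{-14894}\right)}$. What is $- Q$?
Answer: $- \frac{i \sqrt{101982443049241535}}{2487298} \approx - 128.39 i$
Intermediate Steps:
$Q = \frac{i \sqrt{101982443049241535}}{2487298}$ ($Q = \sqrt{-16484 + \left(\left(-861\right) \frac{1}{14028} + 3136 \left(- \frac{1}{14894}\right)\right)} = \sqrt{-16484 - \frac{1352751}{4974596}} = \sqrt{- \frac{82002593215}{4974596}} = \frac{i \sqrt{101982443049241535}}{2487298} \approx 128.39 i$)
$- Q = - \frac{i \sqrt{101982443049241535}}{2487298}$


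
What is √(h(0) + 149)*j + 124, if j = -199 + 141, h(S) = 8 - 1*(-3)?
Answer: 124 - 232*√10 ≈ -609.65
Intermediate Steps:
h(S) = 11 (h(S) = 8 + 3 = 11)
j = -58
√(h(0) + 149)*j + 124 = √(11 + 149)*(-58) + 124 = √160*(-58) + 124 = (4*√10)*(-58) + 124 = -232*√10 + 124 = 124 - 232*√10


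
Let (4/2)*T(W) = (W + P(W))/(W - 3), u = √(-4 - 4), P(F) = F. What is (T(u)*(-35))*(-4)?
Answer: 280*√2/(2*√2 + 3*I) ≈ 65.882 - 69.879*I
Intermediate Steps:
u = 2*I*√2 (u = √(-8) = 2*I*√2 ≈ 2.8284*I)
T(W) = W/(-3 + W) (T(W) = ((W + W)/(W - 3))/2 = ((2*W)/(-3 + W))/2 = (2*W/(-3 + W))/2 = W/(-3 + W))
(T(u)*(-35))*(-4) = (((2*I*√2)/(-3 + 2*I*√2))*(-35))*(-4) = ((2*I*√2/(-3 + 2*I*√2))*(-35))*(-4) = -70*I*√2/(-3 + 2*I*√2)*(-4) = 280*I*√2/(-3 + 2*I*√2)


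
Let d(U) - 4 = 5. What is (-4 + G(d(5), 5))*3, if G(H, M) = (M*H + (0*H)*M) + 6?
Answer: 141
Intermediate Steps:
d(U) = 9 (d(U) = 4 + 5 = 9)
G(H, M) = 6 + H*M (G(H, M) = (H*M + 0*M) + 6 = (H*M + 0) + 6 = H*M + 6 = 6 + H*M)
(-4 + G(d(5), 5))*3 = (-4 + (6 + 9*5))*3 = (-4 + (6 + 45))*3 = (-4 + 51)*3 = 47*3 = 141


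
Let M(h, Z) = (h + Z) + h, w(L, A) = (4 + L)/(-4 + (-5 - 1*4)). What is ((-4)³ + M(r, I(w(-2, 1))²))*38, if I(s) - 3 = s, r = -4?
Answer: -410362/169 ≈ -2428.2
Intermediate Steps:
w(L, A) = -4/13 - L/13 (w(L, A) = (4 + L)/(-4 + (-5 - 4)) = (4 + L)/(-4 - 9) = (4 + L)/(-13) = (4 + L)*(-1/13) = -4/13 - L/13)
I(s) = 3 + s
M(h, Z) = Z + 2*h (M(h, Z) = (Z + h) + h = Z + 2*h)
((-4)³ + M(r, I(w(-2, 1))²))*38 = ((-4)³ + ((3 + (-4/13 - 1/13*(-2)))² + 2*(-4)))*38 = (-64 + ((3 + (-4/13 + 2/13))² - 8))*38 = (-64 + ((3 - 2/13)² - 8))*38 = (-64 + ((37/13)² - 8))*38 = (-64 + (1369/169 - 8))*38 = (-64 + 17/169)*38 = -10799/169*38 = -410362/169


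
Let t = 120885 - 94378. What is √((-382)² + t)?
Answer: 21*√391 ≈ 415.25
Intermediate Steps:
t = 26507
√((-382)² + t) = √((-382)² + 26507) = √(145924 + 26507) = √172431 = 21*√391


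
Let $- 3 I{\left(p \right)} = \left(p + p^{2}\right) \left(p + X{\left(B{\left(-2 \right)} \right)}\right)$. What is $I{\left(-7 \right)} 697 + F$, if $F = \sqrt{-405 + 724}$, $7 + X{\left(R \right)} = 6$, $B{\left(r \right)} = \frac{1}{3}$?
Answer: $78064 + \sqrt{319} \approx 78082.0$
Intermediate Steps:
$B{\left(r \right)} = \frac{1}{3}$
$X{\left(R \right)} = -1$ ($X{\left(R \right)} = -7 + 6 = -1$)
$F = \sqrt{319} \approx 17.861$
$I{\left(p \right)} = - \frac{\left(-1 + p\right) \left(p + p^{2}\right)}{3}$ ($I{\left(p \right)} = - \frac{\left(p + p^{2}\right) \left(p - 1\right)}{3} = - \frac{\left(p + p^{2}\right) \left(-1 + p\right)}{3} = - \frac{\left(-1 + p\right) \left(p + p^{2}\right)}{3}$)
$I{\left(-7 \right)} 697 + F = \frac{1}{3} \left(-7\right) \left(1 - \left(-7\right)^{2}\right) 697 + \sqrt{319} = \frac{1}{3} \left(-7\right) \left(1 - 49\right) 697 + \sqrt{319} = \frac{1}{3} \left(-7\right) \left(-48\right) 697 + \sqrt{319} = 112 \cdot 697 + \sqrt{319} = 78064 + \sqrt{319}$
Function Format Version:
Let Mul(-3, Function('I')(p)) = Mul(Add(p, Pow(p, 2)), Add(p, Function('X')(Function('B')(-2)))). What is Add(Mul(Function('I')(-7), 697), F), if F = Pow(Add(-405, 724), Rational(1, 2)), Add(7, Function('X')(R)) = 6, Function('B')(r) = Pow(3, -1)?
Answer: Add(78064, Pow(319, Rational(1, 2))) ≈ 78082.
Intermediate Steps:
Function('B')(r) = Rational(1, 3)
Function('X')(R) = -1 (Function('X')(R) = Add(-7, 6) = -1)
F = Pow(319, Rational(1, 2)) ≈ 17.861
Function('I')(p) = Mul(Rational(-1, 3), Add(-1, p), Add(p, Pow(p, 2))) (Function('I')(p) = Mul(Rational(-1, 3), Mul(Add(p, Pow(p, 2)), Add(p, -1))) = Mul(Rational(-1, 3), Mul(Add(p, Pow(p, 2)), Add(-1, p))) = Mul(Rational(-1, 3), Mul(Add(-1, p), Add(p, Pow(p, 2)))) = Mul(Rational(-1, 3), Add(-1, p), Add(p, Pow(p, 2))))
Add(Mul(Function('I')(-7), 697), F) = Add(Mul(Mul(Rational(1, 3), -7, Add(1, Mul(-1, Pow(-7, 2)))), 697), Pow(319, Rational(1, 2))) = Add(Mul(Mul(Rational(1, 3), -7, Add(1, Mul(-1, 49))), 697), Pow(319, Rational(1, 2))) = Add(Mul(Mul(Rational(1, 3), -7, Add(1, -49)), 697), Pow(319, Rational(1, 2))) = Add(Mul(Mul(Rational(1, 3), -7, -48), 697), Pow(319, Rational(1, 2))) = Add(Mul(112, 697), Pow(319, Rational(1, 2))) = Add(78064, Pow(319, Rational(1, 2)))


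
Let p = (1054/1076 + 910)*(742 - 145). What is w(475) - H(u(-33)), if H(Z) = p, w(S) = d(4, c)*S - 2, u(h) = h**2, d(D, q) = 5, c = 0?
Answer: -291317205/538 ≈ -5.4148e+5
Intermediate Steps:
w(S) = -2 + 5*S (w(S) = 5*S - 2 = -2 + 5*S)
p = 292593879/538 (p = (1054*(1/1076) + 910)*597 = (527/538 + 910)*597 = (490107/538)*597 = 292593879/538 ≈ 5.4386e+5)
H(Z) = 292593879/538
w(475) - H(u(-33)) = (-2 + 5*475) - 1*292593879/538 = (-2 + 2375) - 292593879/538 = 2373 - 292593879/538 = -291317205/538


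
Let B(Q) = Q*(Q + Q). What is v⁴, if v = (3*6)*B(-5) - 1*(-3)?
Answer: 664891837281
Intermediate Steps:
B(Q) = 2*Q² (B(Q) = Q*(2*Q) = 2*Q²)
v = 903 (v = (3*6)*(2*(-5)²) - 1*(-3) = 18*(2*25) + 3 = 18*50 + 3 = 900 + 3 = 903)
v⁴ = 903⁴ = 664891837281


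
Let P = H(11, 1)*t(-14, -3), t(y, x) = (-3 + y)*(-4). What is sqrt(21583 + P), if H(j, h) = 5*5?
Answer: 3*sqrt(2587) ≈ 152.59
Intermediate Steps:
H(j, h) = 25
t(y, x) = 12 - 4*y
P = 1700 (P = 25*(12 - 4*(-14)) = 25*(12 + 56) = 25*68 = 1700)
sqrt(21583 + P) = sqrt(21583 + 1700) = sqrt(23283) = 3*sqrt(2587)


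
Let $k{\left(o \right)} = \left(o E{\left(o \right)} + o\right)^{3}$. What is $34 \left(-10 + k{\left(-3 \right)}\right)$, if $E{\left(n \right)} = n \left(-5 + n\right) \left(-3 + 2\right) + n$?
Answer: $16134428$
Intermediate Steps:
$E{\left(n \right)} = n + n \left(5 - n\right)$ ($E{\left(n \right)} = n \left(-5 + n\right) \left(-1\right) + n = n \left(5 - n\right) + n = n + n \left(5 - n\right)$)
$k{\left(o \right)} = \left(o + o^{2} \left(6 - o\right)\right)^{3}$ ($k{\left(o \right)} = \left(o o \left(6 - o\right) + o\right)^{3} = \left(o^{2} \left(6 - o\right) + o\right)^{3} = \left(o + o^{2} \left(6 - o\right)\right)^{3}$)
$34 \left(-10 + k{\left(-3 \right)}\right) = 34 \left(-10 - \left(-3\right)^{3} \left(-1 - 3 \left(-6 - 3\right)\right)^{3}\right) = 34 \left(-10 - - 27 \left(-1 - -27\right)^{3}\right) = 34 \left(-10 - - 27 \left(-1 + 27\right)^{3}\right) = 34 \left(-10 - - 27 \cdot 26^{3}\right) = 34 \left(-10 - \left(-27\right) 17576\right) = 34 \left(-10 + 474552\right) = 34 \cdot 474542 = 16134428$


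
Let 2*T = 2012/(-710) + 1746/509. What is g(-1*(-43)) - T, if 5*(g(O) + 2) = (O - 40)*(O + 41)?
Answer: 1738350/36139 ≈ 48.102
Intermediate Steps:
T = 53888/180695 (T = (2012/(-710) + 1746/509)/2 = (2012*(-1/710) + 1746*(1/509))/2 = (-1006/355 + 1746/509)/2 = (1/2)*(107776/180695) = 53888/180695 ≈ 0.29823)
g(O) = -2 + (-40 + O)*(41 + O)/5 (g(O) = -2 + ((O - 40)*(O + 41))/5 = -2 + ((-40 + O)*(41 + O))/5 = -2 + (-40 + O)*(41 + O)/5)
g(-1*(-43)) - T = (-330 + (-1*(-43))/5 + (-1*(-43))**2/5) - 1*53888/180695 = (-330 + (1/5)*43 + (1/5)*43**2) - 53888/180695 = (-330 + 43/5 + (1/5)*1849) - 53888/180695 = (-330 + 43/5 + 1849/5) - 53888/180695 = 242/5 - 53888/180695 = 1738350/36139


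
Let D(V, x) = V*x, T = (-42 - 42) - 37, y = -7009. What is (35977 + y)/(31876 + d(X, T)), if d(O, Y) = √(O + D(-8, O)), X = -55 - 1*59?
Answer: 461691984/508039289 - 14484*√798/508039289 ≈ 0.90797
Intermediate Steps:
X = -114 (X = -55 - 59 = -114)
T = -121 (T = -84 - 37 = -121)
d(O, Y) = √7*√(-O) (d(O, Y) = √(O - 8*O) = √(-7*O) = √7*√(-O))
(35977 + y)/(31876 + d(X, T)) = (35977 - 7009)/(31876 + √7*√(-1*(-114))) = 28968/(31876 + √7*√114) = 28968/(31876 + √798)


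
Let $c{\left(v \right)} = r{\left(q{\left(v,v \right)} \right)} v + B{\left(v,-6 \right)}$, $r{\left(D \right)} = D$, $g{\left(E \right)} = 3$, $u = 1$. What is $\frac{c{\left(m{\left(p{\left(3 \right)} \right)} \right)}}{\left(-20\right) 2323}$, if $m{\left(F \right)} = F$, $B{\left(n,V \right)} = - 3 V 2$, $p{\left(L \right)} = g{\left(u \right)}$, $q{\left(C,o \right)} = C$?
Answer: $- \frac{9}{9292} \approx -0.00096858$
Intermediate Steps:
$p{\left(L \right)} = 3$
$B{\left(n,V \right)} = - 6 V$
$c{\left(v \right)} = 36 + v^{2}$ ($c{\left(v \right)} = v v - -36 = v^{2} + 36 = 36 + v^{2}$)
$\frac{c{\left(m{\left(p{\left(3 \right)} \right)} \right)}}{\left(-20\right) 2323} = \frac{36 + 3^{2}}{\left(-20\right) 2323} = \frac{36 + 9}{-46460} = 45 \left(- \frac{1}{46460}\right) = - \frac{9}{9292}$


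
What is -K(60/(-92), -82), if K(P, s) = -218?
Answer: 218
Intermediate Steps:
-K(60/(-92), -82) = -1*(-218) = 218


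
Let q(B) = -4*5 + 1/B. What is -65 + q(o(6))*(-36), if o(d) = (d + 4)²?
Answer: 16366/25 ≈ 654.64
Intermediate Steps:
o(d) = (4 + d)²
q(B) = -20 + 1/B
-65 + q(o(6))*(-36) = -65 + (-20 + 1/((4 + 6)²))*(-36) = -65 + (-20 + 1/(10²))*(-36) = -65 + (-20 + 1/100)*(-36) = -65 - 1999/100*(-36) = -65 + 17991/25 = 16366/25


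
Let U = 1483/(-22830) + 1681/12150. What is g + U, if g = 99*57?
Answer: 26088351538/4623075 ≈ 5643.1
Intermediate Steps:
U = 339313/4623075 (U = 1483*(-1/22830) + 1681*(1/12150) = -1483/22830 + 1681/12150 = 339313/4623075 ≈ 0.073395)
g = 5643
g + U = 5643 + 339313/4623075 = 26088351538/4623075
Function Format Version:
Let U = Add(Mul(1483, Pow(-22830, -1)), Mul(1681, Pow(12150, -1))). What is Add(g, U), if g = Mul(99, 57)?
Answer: Rational(26088351538, 4623075) ≈ 5643.1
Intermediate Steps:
U = Rational(339313, 4623075) (U = Add(Mul(1483, Rational(-1, 22830)), Mul(1681, Rational(1, 12150))) = Add(Rational(-1483, 22830), Rational(1681, 12150)) = Rational(339313, 4623075) ≈ 0.073395)
g = 5643
Add(g, U) = Add(5643, Rational(339313, 4623075)) = Rational(26088351538, 4623075)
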